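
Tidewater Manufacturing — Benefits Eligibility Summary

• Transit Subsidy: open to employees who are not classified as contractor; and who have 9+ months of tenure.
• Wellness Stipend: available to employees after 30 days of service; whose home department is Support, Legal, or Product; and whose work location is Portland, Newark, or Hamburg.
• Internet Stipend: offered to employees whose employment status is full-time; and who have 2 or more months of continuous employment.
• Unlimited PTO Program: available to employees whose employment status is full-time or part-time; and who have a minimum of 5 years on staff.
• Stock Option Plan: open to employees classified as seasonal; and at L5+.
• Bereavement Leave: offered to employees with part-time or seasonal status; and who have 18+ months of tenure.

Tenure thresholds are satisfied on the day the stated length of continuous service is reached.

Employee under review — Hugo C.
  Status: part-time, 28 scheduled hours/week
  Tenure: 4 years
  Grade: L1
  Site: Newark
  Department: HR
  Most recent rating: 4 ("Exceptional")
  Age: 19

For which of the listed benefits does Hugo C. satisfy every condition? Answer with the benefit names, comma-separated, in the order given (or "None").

Transit Subsidy — status part-time ✓ (not excluded); service 4 years ≥ 9 months (≈270 days) ✓ → eligible.
Wellness Stipend — service 4 years ≥ 30 days ✓; dept HR ✗ → not eligible.
Internet Stipend — status part-time ✗ (requires full-time) → not eligible.
Unlimited PTO Program — status part-time ✓; service 4 years < 5 years ✗ → not eligible.
Stock Option Plan — status part-time ✗ (requires seasonal) → not eligible.
Bereavement Leave — status part-time ✓; service 4 years ≥ 18 months (≈540 days) ✓ → eligible.

Transit Subsidy, Bereavement Leave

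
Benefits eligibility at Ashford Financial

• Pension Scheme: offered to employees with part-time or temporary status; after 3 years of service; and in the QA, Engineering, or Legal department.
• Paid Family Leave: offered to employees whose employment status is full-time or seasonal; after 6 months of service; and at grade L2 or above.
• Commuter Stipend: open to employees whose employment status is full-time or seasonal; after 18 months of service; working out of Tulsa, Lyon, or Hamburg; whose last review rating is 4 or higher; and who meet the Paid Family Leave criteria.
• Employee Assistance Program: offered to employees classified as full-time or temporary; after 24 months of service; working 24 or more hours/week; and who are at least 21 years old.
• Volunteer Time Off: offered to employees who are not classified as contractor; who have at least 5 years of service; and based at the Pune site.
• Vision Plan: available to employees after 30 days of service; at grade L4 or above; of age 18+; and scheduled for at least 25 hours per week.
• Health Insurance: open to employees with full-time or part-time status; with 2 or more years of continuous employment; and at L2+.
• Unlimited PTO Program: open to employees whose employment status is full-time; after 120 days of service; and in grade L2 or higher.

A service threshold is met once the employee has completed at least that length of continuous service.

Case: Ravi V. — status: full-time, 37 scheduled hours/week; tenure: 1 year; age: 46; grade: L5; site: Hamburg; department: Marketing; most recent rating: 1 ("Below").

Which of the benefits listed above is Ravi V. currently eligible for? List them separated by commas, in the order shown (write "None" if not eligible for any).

Pension Scheme — status full-time ✗ (requires part-time or temporary) → not eligible.
Paid Family Leave — status full-time ✓; service 1 year ≥ 6 months (≈180 days) ✓; grade L5 ≥ L2 ✓ → eligible.
Commuter Stipend — status full-time ✓; service 1 year < 18 months (≈540 days) ✗ → not eligible.
Employee Assistance Program — status full-time ✓; service 1 year < 24 months (≈720 days) ✗ → not eligible.
Volunteer Time Off — status full-time ✓ (not excluded); service 1 year < 5 years ✗ → not eligible.
Vision Plan — service 1 year ≥ 30 days ✓; grade L5 ≥ L4 ✓; age 46 ≥ 18 ✓; 37 hrs/wk ≥ 25 ✓ → eligible.
Health Insurance — status full-time ✓; service 1 year < 2 years ✗ → not eligible.
Unlimited PTO Program — status full-time ✓; service 1 year ≥ 120 days ✓; grade L5 ≥ L2 ✓ → eligible.

Paid Family Leave, Vision Plan, Unlimited PTO Program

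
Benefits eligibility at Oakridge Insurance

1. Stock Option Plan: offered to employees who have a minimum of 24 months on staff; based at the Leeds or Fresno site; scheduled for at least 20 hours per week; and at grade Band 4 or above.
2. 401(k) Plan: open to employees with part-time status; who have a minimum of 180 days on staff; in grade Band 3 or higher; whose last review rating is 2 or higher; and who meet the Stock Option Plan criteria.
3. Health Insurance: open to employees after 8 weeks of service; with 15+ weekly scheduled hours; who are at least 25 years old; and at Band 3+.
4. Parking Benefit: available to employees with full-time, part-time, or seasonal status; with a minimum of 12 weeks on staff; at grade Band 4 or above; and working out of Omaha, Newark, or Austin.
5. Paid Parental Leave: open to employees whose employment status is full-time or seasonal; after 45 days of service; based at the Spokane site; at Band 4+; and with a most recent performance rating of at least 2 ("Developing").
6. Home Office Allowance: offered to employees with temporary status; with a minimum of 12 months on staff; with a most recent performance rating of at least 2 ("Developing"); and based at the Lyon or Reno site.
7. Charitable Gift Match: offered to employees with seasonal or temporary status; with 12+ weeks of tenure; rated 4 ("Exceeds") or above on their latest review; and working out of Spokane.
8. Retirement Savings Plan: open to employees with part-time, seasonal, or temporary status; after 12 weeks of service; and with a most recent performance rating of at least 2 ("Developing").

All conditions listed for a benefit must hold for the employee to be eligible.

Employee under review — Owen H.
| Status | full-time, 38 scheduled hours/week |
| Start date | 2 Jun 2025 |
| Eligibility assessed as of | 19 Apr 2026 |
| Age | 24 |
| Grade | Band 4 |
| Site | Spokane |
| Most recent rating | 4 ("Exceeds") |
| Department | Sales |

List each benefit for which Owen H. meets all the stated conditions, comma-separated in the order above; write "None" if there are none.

Service from 2 Jun 2025 to 19 Apr 2026: 321 days.
Stock Option Plan — service 321 days < 24 months (≈720 days) ✗ → not eligible.
401(k) Plan — status full-time ✗ (requires part-time) → not eligible.
Health Insurance — service 321 days ≥ 8 weeks (≈56 days) ✓; 38 hrs/wk ≥ 15 ✓; age 24 < 25 ✗ → not eligible.
Parking Benefit — status full-time ✓; service 321 days ≥ 12 weeks (≈84 days) ✓; grade Band 4 ≥ Band 4 ✓; site Spokane ✗ (not Omaha, Newark, or Austin) → not eligible.
Paid Parental Leave — status full-time ✓; service 321 days ≥ 45 days ✓; site Spokane ✓; grade Band 4 ≥ Band 4 ✓; rating 4 ≥ 2 ✓ → eligible.
Home Office Allowance — status full-time ✗ (requires temporary) → not eligible.
Charitable Gift Match — status full-time ✗ (requires seasonal or temporary) → not eligible.
Retirement Savings Plan — status full-time ✗ (requires part-time, seasonal, or temporary) → not eligible.

Paid Parental Leave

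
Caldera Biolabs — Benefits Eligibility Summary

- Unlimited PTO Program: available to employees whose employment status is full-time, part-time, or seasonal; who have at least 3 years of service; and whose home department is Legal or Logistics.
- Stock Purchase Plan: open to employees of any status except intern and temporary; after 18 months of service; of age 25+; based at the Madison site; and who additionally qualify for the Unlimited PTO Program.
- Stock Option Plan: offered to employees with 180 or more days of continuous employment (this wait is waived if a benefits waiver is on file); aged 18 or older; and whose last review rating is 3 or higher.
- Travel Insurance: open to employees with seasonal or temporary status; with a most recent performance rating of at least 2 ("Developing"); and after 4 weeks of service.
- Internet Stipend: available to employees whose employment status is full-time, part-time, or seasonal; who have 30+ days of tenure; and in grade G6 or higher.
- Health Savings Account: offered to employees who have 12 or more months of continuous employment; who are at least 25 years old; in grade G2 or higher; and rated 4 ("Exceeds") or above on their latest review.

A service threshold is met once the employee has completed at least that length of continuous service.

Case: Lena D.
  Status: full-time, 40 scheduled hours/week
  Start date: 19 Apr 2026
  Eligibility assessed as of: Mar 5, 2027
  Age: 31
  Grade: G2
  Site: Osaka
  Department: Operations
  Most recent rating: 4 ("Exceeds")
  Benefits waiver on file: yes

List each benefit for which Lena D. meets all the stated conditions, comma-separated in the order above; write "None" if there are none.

Service from 19 Apr 2026 to Mar 5, 2027: 320 days.
Unlimited PTO Program — status full-time ✓; service 320 days < 3 years (≈1095 days) ✗ → not eligible.
Stock Purchase Plan — status full-time ✓ (not excluded); service 320 days < 18 months (≈540 days) ✗ → not eligible.
Stock Option Plan — benefits waiver on file ✓; age 31 ≥ 18 ✓; rating 4 ≥ 3 ✓ → eligible.
Travel Insurance — status full-time ✗ (requires seasonal or temporary) → not eligible.
Internet Stipend — status full-time ✓; service 320 days ≥ 30 days ✓; grade G2 < G6 ✗ → not eligible.
Health Savings Account — service 320 days < 12 months (≈360 days) ✗ → not eligible.

Stock Option Plan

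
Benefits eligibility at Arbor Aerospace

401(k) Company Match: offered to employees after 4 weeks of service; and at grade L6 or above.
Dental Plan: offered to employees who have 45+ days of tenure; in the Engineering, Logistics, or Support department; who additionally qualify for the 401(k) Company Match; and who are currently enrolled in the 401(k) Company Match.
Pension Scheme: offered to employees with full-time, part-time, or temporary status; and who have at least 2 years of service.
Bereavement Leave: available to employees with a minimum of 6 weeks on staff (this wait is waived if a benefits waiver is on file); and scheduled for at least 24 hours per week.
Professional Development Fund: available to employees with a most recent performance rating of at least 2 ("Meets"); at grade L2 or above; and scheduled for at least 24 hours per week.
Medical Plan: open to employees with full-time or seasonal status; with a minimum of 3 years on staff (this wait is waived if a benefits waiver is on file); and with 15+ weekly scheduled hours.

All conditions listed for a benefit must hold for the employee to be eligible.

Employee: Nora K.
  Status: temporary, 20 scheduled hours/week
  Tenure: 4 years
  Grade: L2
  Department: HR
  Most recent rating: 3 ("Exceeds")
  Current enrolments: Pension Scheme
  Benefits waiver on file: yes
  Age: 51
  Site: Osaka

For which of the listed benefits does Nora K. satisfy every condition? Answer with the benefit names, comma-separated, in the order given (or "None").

Pension Scheme

401(k) Company Match — service 4 years ≥ 4 weeks (≈28 days) ✓; grade L2 < L6 ✗ → not eligible.
Dental Plan — service 4 years ≥ 45 days ✓; dept HR ✗ → not eligible.
Pension Scheme — status temporary ✓; service 4 years ≥ 2 years ✓ → eligible.
Bereavement Leave — benefits waiver on file ✓; 20 hrs/wk < 24 ✗ → not eligible.
Professional Development Fund — rating 3 ≥ 2 ✓; grade L2 ≥ L2 ✓; 20 hrs/wk < 24 ✗ → not eligible.
Medical Plan — status temporary ✗ (requires full-time or seasonal) → not eligible.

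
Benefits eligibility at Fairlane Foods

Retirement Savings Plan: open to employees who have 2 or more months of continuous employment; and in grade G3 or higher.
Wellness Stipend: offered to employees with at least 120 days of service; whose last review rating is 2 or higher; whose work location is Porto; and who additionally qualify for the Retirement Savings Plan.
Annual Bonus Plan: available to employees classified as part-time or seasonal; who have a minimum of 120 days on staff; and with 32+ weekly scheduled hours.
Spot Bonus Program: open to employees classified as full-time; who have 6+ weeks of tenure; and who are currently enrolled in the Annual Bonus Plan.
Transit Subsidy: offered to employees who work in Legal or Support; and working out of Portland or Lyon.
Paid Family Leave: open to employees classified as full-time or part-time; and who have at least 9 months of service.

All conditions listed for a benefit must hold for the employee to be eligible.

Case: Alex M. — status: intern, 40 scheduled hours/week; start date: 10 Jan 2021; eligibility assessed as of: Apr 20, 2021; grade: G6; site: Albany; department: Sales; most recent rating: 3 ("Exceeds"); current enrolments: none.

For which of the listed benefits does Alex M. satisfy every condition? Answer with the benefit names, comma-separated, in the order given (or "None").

Retirement Savings Plan

Service from 10 Jan 2021 to Apr 20, 2021: 100 days.
Retirement Savings Plan — service 100 days ≥ 2 months (≈60 days) ✓; grade G6 ≥ G3 ✓ → eligible.
Wellness Stipend — service 100 days < 120 days ✗ → not eligible.
Annual Bonus Plan — status intern ✗ (requires part-time or seasonal) → not eligible.
Spot Bonus Program — status intern ✗ (requires full-time) → not eligible.
Transit Subsidy — dept Sales ✗ → not eligible.
Paid Family Leave — status intern ✗ (requires full-time or part-time) → not eligible.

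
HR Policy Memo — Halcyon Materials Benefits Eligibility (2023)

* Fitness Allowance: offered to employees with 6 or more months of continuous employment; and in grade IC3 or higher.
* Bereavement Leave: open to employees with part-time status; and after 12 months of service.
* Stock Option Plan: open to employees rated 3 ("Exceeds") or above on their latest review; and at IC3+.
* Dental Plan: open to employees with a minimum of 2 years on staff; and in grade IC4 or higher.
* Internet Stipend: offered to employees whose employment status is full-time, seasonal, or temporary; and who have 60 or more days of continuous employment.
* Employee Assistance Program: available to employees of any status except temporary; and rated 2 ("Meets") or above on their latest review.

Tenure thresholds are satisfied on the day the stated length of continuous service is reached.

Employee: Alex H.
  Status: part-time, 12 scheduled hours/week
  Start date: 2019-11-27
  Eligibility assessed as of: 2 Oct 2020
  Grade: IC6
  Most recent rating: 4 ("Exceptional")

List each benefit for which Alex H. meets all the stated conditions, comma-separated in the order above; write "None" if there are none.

Fitness Allowance, Stock Option Plan, Employee Assistance Program

Service from 2019-11-27 to 2 Oct 2020: 310 days.
Fitness Allowance — service 310 days ≥ 6 months (≈180 days) ✓; grade IC6 ≥ IC3 ✓ → eligible.
Bereavement Leave — status part-time ✓; service 310 days < 12 months (≈360 days) ✗ → not eligible.
Stock Option Plan — rating 4 ≥ 3 ✓; grade IC6 ≥ IC3 ✓ → eligible.
Dental Plan — service 310 days < 2 years (≈730 days) ✗ → not eligible.
Internet Stipend — status part-time ✗ (requires full-time, seasonal, or temporary) → not eligible.
Employee Assistance Program — status part-time ✓ (not excluded); rating 4 ≥ 2 ✓ → eligible.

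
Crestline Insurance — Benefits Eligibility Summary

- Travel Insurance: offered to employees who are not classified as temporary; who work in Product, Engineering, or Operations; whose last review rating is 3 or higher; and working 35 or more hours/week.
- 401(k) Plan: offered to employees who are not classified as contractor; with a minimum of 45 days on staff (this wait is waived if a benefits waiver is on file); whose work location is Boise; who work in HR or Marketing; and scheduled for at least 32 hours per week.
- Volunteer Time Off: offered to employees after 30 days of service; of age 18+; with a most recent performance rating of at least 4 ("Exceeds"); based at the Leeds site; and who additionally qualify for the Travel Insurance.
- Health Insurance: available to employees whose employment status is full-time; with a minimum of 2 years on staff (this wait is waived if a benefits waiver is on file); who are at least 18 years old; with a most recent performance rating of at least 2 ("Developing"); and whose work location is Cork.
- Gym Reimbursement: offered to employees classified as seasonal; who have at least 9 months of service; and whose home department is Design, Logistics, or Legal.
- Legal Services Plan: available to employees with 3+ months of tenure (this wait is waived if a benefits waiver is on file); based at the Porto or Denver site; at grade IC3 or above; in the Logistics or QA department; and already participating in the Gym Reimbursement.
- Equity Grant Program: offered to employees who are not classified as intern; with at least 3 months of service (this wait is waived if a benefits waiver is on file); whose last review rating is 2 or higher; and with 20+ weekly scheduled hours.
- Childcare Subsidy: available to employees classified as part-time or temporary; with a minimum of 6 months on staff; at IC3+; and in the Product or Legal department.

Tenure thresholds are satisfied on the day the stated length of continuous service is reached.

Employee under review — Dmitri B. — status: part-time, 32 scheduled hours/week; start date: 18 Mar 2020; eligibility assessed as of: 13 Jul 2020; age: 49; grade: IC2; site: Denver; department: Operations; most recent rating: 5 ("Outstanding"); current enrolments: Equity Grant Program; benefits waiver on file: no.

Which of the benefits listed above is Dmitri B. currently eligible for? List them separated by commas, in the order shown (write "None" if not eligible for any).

Equity Grant Program

Service from 18 Mar 2020 to 13 Jul 2020: 117 days.
Travel Insurance — status part-time ✓ (not excluded); dept Operations ✓; rating 5 ≥ 3 ✓; 32 hrs/wk < 35 ✗ → not eligible.
401(k) Plan — status part-time ✓ (not excluded); no waiver, service 117 days ≥ 45 days ✓; site Denver ✗ (not Boise) → not eligible.
Volunteer Time Off — service 117 days ≥ 30 days ✓; age 49 ≥ 18 ✓; rating 5 ≥ 4 ✓; site Denver ✗ (not Leeds) → not eligible.
Health Insurance — status part-time ✗ (requires full-time) → not eligible.
Gym Reimbursement — status part-time ✗ (requires seasonal) → not eligible.
Legal Services Plan — no waiver, service 117 days ≥ 3 months (≈90 days) ✓; site Denver ✓; grade IC2 < IC3 ✗ → not eligible.
Equity Grant Program — status part-time ✓ (not excluded); no waiver, service 117 days ≥ 3 months (≈90 days) ✓; rating 5 ≥ 2 ✓; 32 hrs/wk ≥ 20 ✓ → eligible.
Childcare Subsidy — status part-time ✓; service 117 days < 6 months (≈180 days) ✗ → not eligible.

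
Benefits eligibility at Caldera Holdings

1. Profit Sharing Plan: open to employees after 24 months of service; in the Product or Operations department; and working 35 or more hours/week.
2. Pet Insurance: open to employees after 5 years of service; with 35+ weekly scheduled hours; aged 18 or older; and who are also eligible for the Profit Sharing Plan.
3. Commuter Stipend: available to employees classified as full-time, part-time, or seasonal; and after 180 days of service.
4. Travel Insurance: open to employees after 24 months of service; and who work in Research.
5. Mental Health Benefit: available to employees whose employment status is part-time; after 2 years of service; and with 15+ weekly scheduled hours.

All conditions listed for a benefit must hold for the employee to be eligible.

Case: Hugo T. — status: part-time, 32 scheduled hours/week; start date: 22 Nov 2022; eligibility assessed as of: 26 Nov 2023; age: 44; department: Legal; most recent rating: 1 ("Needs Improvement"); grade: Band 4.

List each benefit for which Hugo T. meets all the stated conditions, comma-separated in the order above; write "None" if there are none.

Service from 22 Nov 2022 to 26 Nov 2023: 369 days.
Profit Sharing Plan — service 369 days < 24 months (≈720 days) ✗ → not eligible.
Pet Insurance — service 369 days < 5 years (≈1825 days) ✗ → not eligible.
Commuter Stipend — status part-time ✓; service 369 days ≥ 180 days ✓ → eligible.
Travel Insurance — service 369 days < 24 months (≈720 days) ✗ → not eligible.
Mental Health Benefit — status part-time ✓; service 369 days < 2 years (≈730 days) ✗ → not eligible.

Commuter Stipend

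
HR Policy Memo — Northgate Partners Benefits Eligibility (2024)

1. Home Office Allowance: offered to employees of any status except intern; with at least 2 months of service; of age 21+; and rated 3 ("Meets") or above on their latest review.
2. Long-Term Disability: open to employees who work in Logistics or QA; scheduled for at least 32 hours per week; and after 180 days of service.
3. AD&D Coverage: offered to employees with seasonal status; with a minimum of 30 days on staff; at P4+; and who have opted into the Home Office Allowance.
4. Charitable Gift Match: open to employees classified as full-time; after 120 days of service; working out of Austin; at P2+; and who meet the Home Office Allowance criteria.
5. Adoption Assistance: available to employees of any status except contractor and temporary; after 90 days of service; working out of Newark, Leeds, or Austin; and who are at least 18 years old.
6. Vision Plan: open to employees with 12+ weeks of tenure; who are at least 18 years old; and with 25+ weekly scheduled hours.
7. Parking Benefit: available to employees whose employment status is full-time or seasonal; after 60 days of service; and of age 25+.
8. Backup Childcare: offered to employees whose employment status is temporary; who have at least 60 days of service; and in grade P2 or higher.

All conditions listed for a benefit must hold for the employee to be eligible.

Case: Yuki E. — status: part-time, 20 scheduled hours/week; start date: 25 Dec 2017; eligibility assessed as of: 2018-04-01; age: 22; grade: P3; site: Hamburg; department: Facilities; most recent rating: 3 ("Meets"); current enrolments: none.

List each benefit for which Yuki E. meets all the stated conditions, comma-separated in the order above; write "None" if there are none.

Home Office Allowance

Service from 25 Dec 2017 to 2018-04-01: 97 days.
Home Office Allowance — status part-time ✓ (not excluded); service 97 days ≥ 2 months (≈60 days) ✓; age 22 ≥ 21 ✓; rating 3 ≥ 3 ✓ → eligible.
Long-Term Disability — dept Facilities ✗ → not eligible.
AD&D Coverage — status part-time ✗ (requires seasonal) → not eligible.
Charitable Gift Match — status part-time ✗ (requires full-time) → not eligible.
Adoption Assistance — status part-time ✓ (not excluded); service 97 days ≥ 90 days ✓; site Hamburg ✗ (not Newark, Leeds, or Austin) → not eligible.
Vision Plan — service 97 days ≥ 12 weeks (≈84 days) ✓; age 22 ≥ 18 ✓; 20 hrs/wk < 25 ✗ → not eligible.
Parking Benefit — status part-time ✗ (requires full-time or seasonal) → not eligible.
Backup Childcare — status part-time ✗ (requires temporary) → not eligible.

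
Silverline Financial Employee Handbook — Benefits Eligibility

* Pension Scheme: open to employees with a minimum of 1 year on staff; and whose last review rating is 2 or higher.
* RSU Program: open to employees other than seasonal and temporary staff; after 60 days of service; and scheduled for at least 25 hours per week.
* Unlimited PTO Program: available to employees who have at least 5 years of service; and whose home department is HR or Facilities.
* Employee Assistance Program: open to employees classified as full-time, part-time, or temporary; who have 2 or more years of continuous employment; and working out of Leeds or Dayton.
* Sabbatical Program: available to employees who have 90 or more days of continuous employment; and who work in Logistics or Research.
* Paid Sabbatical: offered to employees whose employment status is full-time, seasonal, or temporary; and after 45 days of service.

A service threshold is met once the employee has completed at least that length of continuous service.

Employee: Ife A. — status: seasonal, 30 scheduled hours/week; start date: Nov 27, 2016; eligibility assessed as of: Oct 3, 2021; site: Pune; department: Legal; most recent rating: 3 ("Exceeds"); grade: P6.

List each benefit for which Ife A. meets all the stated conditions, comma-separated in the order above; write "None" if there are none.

Pension Scheme, Paid Sabbatical

Service from Nov 27, 2016 to Oct 3, 2021: 1771 days.
Pension Scheme — service 1771 days ≥ 1 year (≈365 days) ✓; rating 3 ≥ 2 ✓ → eligible.
RSU Program — status seasonal ✗ (excluded) → not eligible.
Unlimited PTO Program — service 1771 days < 5 years (≈1825 days) ✗ → not eligible.
Employee Assistance Program — status seasonal ✗ (requires full-time, part-time, or temporary) → not eligible.
Sabbatical Program — service 1771 days ≥ 90 days ✓; dept Legal ✗ → not eligible.
Paid Sabbatical — status seasonal ✓; service 1771 days ≥ 45 days ✓ → eligible.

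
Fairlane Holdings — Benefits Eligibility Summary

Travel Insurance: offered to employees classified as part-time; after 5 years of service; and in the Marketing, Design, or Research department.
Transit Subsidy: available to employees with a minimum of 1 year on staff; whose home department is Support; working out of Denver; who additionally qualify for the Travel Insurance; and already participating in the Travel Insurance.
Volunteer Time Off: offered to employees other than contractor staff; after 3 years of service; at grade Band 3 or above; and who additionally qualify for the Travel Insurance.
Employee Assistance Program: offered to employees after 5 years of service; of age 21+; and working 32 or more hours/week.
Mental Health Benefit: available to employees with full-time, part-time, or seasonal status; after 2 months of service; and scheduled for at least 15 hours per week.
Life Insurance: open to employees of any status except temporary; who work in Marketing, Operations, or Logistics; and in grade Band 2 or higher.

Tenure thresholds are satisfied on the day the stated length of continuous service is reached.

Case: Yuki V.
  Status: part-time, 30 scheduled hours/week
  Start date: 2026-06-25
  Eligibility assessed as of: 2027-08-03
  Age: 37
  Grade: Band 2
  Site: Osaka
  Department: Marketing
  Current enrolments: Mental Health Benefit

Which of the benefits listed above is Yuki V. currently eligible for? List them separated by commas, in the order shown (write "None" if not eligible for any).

Mental Health Benefit, Life Insurance

Service from 2026-06-25 to 2027-08-03: 404 days.
Travel Insurance — status part-time ✓; service 404 days < 5 years (≈1825 days) ✗ → not eligible.
Transit Subsidy — service 404 days ≥ 1 year (≈365 days) ✓; dept Marketing ✗ → not eligible.
Volunteer Time Off — status part-time ✓ (not excluded); service 404 days < 3 years (≈1095 days) ✗ → not eligible.
Employee Assistance Program — service 404 days < 5 years (≈1825 days) ✗ → not eligible.
Mental Health Benefit — status part-time ✓; service 404 days ≥ 2 months (≈60 days) ✓; 30 hrs/wk ≥ 15 ✓ → eligible.
Life Insurance — status part-time ✓ (not excluded); dept Marketing ✓; grade Band 2 ≥ Band 2 ✓ → eligible.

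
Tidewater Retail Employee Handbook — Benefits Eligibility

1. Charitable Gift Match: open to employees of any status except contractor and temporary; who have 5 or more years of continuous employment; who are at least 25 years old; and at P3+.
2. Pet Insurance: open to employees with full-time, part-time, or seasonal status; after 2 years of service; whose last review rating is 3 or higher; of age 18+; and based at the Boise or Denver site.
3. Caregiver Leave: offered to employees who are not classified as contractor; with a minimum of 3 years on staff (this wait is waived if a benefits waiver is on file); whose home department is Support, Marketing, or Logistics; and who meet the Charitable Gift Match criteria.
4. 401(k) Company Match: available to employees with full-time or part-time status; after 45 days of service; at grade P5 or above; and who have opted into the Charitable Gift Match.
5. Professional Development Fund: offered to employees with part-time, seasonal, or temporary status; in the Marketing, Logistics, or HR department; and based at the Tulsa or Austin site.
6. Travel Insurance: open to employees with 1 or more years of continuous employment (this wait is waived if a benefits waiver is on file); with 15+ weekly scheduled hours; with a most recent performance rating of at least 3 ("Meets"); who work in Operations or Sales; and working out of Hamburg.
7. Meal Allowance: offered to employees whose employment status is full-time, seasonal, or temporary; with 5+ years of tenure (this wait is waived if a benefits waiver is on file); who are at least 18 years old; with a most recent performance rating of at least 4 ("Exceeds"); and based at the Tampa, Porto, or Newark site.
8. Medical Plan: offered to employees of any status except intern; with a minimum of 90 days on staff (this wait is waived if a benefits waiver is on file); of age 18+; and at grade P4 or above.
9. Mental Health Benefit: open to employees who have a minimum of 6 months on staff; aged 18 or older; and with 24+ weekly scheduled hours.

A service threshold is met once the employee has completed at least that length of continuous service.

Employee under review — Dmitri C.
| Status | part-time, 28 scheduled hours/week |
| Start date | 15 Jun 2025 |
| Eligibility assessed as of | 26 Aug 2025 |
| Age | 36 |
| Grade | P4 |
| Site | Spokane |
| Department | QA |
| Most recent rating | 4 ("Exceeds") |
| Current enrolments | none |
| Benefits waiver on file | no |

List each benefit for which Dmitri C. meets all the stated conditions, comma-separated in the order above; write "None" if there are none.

None

Service from 15 Jun 2025 to 26 Aug 2025: 72 days.
Charitable Gift Match — status part-time ✓ (not excluded); service 72 days < 5 years (≈1825 days) ✗ → not eligible.
Pet Insurance — status part-time ✓; service 72 days < 2 years (≈730 days) ✗ → not eligible.
Caregiver Leave — status part-time ✓ (not excluded); no waiver, service 72 days < 3 years (≈1095 days) ✗ → not eligible.
401(k) Company Match — status part-time ✓; service 72 days ≥ 45 days ✓; grade P4 < P5 ✗ → not eligible.
Professional Development Fund — status part-time ✓; dept QA ✗ → not eligible.
Travel Insurance — no waiver, service 72 days < 1 year (≈365 days) ✗ → not eligible.
Meal Allowance — status part-time ✗ (requires full-time, seasonal, or temporary) → not eligible.
Medical Plan — status part-time ✓ (not excluded); no waiver, service 72 days < 90 days ✗ → not eligible.
Mental Health Benefit — service 72 days < 6 months (≈180 days) ✗ → not eligible.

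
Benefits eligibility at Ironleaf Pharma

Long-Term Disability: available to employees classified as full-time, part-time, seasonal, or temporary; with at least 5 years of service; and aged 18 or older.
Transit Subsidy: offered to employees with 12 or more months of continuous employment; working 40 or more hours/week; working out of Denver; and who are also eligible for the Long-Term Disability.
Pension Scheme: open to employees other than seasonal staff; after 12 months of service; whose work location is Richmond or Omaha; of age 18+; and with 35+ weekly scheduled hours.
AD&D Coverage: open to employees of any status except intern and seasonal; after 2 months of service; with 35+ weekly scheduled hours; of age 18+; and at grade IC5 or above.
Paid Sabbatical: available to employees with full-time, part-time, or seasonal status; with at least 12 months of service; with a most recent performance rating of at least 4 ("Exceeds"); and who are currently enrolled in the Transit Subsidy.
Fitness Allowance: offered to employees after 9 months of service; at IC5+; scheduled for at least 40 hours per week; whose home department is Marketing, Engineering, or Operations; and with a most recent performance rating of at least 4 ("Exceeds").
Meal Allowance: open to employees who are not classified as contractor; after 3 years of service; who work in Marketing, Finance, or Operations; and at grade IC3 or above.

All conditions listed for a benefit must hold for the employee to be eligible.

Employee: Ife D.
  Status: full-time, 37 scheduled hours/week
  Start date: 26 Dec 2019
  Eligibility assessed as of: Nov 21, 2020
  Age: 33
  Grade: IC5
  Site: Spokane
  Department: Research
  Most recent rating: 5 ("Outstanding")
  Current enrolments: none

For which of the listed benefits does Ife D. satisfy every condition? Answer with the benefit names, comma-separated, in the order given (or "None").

Service from 26 Dec 2019 to Nov 21, 2020: 331 days.
Long-Term Disability — status full-time ✓; service 331 days < 5 years (≈1825 days) ✗ → not eligible.
Transit Subsidy — service 331 days < 12 months (≈360 days) ✗ → not eligible.
Pension Scheme — status full-time ✓ (not excluded); service 331 days < 12 months (≈360 days) ✗ → not eligible.
AD&D Coverage — status full-time ✓ (not excluded); service 331 days ≥ 2 months (≈60 days) ✓; 37 hrs/wk ≥ 35 ✓; age 33 ≥ 18 ✓; grade IC5 ≥ IC5 ✓ → eligible.
Paid Sabbatical — status full-time ✓; service 331 days < 12 months (≈360 days) ✗ → not eligible.
Fitness Allowance — service 331 days ≥ 9 months (≈270 days) ✓; grade IC5 ≥ IC5 ✓; 37 hrs/wk < 40 ✗ → not eligible.
Meal Allowance — status full-time ✓ (not excluded); service 331 days < 3 years (≈1095 days) ✗ → not eligible.

AD&D Coverage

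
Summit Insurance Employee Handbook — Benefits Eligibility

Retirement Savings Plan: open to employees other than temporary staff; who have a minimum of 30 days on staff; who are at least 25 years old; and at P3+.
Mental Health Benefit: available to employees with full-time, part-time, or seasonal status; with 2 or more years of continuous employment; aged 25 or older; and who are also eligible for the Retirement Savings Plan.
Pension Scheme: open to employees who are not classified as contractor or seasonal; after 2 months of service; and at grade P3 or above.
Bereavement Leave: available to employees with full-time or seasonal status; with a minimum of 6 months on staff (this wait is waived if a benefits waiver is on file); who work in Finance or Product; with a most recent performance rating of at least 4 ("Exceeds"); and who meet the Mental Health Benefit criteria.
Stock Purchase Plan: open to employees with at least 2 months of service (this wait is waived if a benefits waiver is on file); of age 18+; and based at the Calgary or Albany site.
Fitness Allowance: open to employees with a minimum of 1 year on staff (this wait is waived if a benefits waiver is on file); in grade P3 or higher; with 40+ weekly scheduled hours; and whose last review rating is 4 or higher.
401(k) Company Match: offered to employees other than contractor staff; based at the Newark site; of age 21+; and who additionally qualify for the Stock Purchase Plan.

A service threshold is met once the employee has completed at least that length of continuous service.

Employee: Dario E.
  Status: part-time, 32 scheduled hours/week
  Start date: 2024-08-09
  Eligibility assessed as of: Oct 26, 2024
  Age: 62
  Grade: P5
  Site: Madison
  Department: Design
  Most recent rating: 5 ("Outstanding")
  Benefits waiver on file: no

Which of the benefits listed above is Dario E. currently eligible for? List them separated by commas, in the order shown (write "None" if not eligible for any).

Retirement Savings Plan, Pension Scheme

Service from 2024-08-09 to Oct 26, 2024: 78 days.
Retirement Savings Plan — status part-time ✓ (not excluded); service 78 days ≥ 30 days ✓; age 62 ≥ 25 ✓; grade P5 ≥ P3 ✓ → eligible.
Mental Health Benefit — status part-time ✓; service 78 days < 2 years (≈730 days) ✗ → not eligible.
Pension Scheme — status part-time ✓ (not excluded); service 78 days ≥ 2 months (≈60 days) ✓; grade P5 ≥ P3 ✓ → eligible.
Bereavement Leave — status part-time ✗ (requires full-time or seasonal) → not eligible.
Stock Purchase Plan — no waiver, service 78 days ≥ 2 months (≈60 days) ✓; age 62 ≥ 18 ✓; site Madison ✗ (not Calgary or Albany) → not eligible.
Fitness Allowance — no waiver, service 78 days < 1 year (≈365 days) ✗ → not eligible.
401(k) Company Match — status part-time ✓ (not excluded); site Madison ✗ (not Newark) → not eligible.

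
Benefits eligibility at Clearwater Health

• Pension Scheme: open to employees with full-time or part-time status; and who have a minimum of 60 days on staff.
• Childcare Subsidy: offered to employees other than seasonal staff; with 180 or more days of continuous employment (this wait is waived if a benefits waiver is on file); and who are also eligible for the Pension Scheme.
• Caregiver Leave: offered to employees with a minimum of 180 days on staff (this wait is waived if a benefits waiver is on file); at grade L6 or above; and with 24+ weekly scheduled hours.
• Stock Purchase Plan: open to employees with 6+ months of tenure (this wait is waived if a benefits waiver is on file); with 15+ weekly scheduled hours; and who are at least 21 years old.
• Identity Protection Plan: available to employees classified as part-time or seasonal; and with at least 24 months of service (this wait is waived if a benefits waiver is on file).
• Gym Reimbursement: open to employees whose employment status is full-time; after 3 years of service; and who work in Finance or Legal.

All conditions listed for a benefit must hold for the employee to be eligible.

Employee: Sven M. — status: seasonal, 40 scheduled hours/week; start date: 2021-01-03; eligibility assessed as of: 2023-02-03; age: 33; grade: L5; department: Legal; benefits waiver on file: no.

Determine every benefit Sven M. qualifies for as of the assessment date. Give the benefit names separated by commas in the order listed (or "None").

Service from 2021-01-03 to 2023-02-03: 761 days.
Pension Scheme — status seasonal ✗ (requires full-time or part-time) → not eligible.
Childcare Subsidy — status seasonal ✗ (excluded) → not eligible.
Caregiver Leave — no waiver, service 761 days ≥ 180 days ✓; grade L5 < L6 ✗ → not eligible.
Stock Purchase Plan — no waiver, service 761 days ≥ 6 months (≈180 days) ✓; 40 hrs/wk ≥ 15 ✓; age 33 ≥ 21 ✓ → eligible.
Identity Protection Plan — status seasonal ✓; no waiver, service 761 days ≥ 24 months (≈720 days) ✓ → eligible.
Gym Reimbursement — status seasonal ✗ (requires full-time) → not eligible.

Stock Purchase Plan, Identity Protection Plan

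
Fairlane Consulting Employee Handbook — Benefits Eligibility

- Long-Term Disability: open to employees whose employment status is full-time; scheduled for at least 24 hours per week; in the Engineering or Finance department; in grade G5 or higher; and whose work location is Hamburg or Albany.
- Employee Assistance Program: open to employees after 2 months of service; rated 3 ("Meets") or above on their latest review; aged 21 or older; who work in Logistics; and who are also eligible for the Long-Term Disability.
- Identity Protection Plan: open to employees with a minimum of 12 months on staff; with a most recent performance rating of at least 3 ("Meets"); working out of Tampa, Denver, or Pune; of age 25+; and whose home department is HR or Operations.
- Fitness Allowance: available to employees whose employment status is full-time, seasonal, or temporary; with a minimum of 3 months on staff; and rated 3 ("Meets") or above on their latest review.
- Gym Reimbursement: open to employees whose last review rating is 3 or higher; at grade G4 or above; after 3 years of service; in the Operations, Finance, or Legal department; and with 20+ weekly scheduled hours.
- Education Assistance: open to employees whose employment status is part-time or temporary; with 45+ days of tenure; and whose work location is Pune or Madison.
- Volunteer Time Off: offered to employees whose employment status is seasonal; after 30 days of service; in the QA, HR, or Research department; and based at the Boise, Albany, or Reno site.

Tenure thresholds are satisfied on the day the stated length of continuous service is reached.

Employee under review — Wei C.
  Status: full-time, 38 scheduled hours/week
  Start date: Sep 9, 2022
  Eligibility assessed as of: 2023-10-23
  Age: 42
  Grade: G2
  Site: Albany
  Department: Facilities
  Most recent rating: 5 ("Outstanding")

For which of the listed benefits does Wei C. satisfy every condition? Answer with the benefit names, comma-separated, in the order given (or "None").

Fitness Allowance

Service from Sep 9, 2022 to 2023-10-23: 409 days.
Long-Term Disability — status full-time ✓; 38 hrs/wk ≥ 24 ✓; dept Facilities ✗ → not eligible.
Employee Assistance Program — service 409 days ≥ 2 months (≈60 days) ✓; rating 5 ≥ 3 ✓; age 42 ≥ 21 ✓; dept Facilities ✗ → not eligible.
Identity Protection Plan — service 409 days ≥ 12 months (≈360 days) ✓; rating 5 ≥ 3 ✓; site Albany ✗ (not Tampa, Denver, or Pune) → not eligible.
Fitness Allowance — status full-time ✓; service 409 days ≥ 3 months (≈90 days) ✓; rating 5 ≥ 3 ✓ → eligible.
Gym Reimbursement — rating 5 ≥ 3 ✓; grade G2 < G4 ✗ → not eligible.
Education Assistance — status full-time ✗ (requires part-time or temporary) → not eligible.
Volunteer Time Off — status full-time ✗ (requires seasonal) → not eligible.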